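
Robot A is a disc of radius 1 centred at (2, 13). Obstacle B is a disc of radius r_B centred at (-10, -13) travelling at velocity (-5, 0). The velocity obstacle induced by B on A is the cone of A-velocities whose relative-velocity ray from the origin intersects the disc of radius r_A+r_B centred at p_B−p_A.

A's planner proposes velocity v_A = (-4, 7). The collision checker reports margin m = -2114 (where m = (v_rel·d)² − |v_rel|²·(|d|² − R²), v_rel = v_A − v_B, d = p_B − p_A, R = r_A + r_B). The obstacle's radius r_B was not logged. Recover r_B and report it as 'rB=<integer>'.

m = -2114
d = (-12, -26);  v_rel = (1, 7),  |v_rel|² = 50
v_rel×d = (1)·(-26) − (7)·(-12) = 58
since m = R²·50 − 58²:  R² = (3364 + -2114) / 50 = 25
R = √25 = 5  ⇒  r_B = 5 − 1 = 4

rB=4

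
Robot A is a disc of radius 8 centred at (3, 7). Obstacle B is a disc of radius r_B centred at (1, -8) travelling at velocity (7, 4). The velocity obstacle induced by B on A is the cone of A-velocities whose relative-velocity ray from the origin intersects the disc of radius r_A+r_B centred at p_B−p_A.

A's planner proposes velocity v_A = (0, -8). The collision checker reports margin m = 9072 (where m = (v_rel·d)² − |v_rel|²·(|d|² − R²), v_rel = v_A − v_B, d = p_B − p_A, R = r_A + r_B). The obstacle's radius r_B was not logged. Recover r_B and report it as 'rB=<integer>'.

m = 9072
d = (-2, -15);  v_rel = (-7, -12),  |v_rel|² = 193
v_rel×d = (-7)·(-15) − (-12)·(-2) = 81
since m = R²·193 − 81²:  R² = (6561 + 9072) / 193 = 81
R = √81 = 9  ⇒  r_B = 9 − 8 = 1

rB=1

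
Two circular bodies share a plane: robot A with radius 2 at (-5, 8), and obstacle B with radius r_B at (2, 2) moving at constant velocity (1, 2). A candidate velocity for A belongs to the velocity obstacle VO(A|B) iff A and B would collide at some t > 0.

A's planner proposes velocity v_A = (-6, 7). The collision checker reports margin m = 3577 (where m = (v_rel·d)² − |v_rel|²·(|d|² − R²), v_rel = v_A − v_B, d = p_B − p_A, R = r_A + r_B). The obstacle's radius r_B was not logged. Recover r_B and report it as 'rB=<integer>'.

m = 3577
d = (7, -6);  v_rel = (-7, 5),  |v_rel|² = 74
v_rel×d = (-7)·(-6) − (5)·(7) = 7
since m = R²·74 − 7²:  R² = (49 + 3577) / 74 = 49
R = √49 = 7  ⇒  r_B = 7 − 2 = 5

rB=5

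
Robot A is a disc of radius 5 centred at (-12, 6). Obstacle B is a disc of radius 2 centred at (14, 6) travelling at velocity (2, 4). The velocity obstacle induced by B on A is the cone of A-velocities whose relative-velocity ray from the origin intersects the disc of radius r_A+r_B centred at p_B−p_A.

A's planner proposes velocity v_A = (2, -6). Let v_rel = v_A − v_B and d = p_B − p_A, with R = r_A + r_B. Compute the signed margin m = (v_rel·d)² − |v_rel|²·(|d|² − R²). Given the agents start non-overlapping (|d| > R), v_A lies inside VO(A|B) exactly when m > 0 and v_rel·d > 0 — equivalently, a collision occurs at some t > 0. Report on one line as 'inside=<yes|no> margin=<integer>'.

d = (26, 0),  |d|² = 676;  R = 5+2 = 7,  c = 676−7² = 627
v_rel = (0, -10),  |v_rel|² = 100;  v_rel·d = (0)·(26) + (-10)·(0) = 0
100·t² − 0·t + 627 = 0  ⇒  m = 0² − 100·627 = -62700
m = -62700 < 0,  v_rel·d = 0 = 0  ⇒  outside

inside=no margin=-62700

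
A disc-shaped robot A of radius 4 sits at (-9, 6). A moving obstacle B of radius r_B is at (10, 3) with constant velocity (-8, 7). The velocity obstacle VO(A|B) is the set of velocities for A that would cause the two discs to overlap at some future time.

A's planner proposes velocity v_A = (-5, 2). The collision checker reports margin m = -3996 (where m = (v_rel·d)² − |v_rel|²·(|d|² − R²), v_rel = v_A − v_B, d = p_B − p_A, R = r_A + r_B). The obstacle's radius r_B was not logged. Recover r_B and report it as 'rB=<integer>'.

m = -3996
d = (19, -3);  v_rel = (3, -5),  |v_rel|² = 34
v_rel×d = (3)·(-3) − (-5)·(19) = 86
since m = R²·34 − 86²:  R² = (7396 + -3996) / 34 = 100
R = √100 = 10  ⇒  r_B = 10 − 4 = 6

rB=6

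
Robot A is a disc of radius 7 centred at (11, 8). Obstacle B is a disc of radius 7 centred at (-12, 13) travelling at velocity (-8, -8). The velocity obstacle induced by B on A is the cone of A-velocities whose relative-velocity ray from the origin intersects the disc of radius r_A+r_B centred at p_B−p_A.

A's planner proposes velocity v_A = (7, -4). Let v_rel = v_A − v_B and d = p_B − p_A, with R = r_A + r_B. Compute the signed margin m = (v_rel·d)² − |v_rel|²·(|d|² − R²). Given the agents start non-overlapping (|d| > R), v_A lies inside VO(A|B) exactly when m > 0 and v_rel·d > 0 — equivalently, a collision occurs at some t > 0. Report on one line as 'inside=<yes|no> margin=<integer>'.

d = (-23, 5),  |d|² = 554;  R = 7+7 = 14,  c = 554−14² = 358
v_rel = (15, 4),  |v_rel|² = 241;  v_rel·d = (15)·(-23) + (4)·(5) = -325
241·t² + 650·t + 358 = 0  ⇒  m = (-325)² − 241·358 = 19347
m = 19347 > 0,  v_rel·d = -325 < 0  ⇒  outside

inside=no margin=19347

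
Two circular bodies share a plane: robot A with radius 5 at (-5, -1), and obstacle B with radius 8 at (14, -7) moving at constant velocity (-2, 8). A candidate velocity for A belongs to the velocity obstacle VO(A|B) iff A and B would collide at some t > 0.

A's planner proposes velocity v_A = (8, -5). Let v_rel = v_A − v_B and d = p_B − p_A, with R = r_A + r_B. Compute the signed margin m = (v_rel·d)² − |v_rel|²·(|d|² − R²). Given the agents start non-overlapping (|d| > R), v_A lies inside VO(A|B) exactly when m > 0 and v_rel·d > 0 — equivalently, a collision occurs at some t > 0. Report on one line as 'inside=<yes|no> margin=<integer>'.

d = (19, -6),  |d|² = 397;  R = 5+8 = 13,  c = 397−13² = 228
v_rel = (10, -13),  |v_rel|² = 269;  v_rel·d = (10)·(19) + (-13)·(-6) = 268
269·t² − 536·t + 228 = 0  ⇒  m = 268² − 269·228 = 10492
m = 10492 > 0,  v_rel·d = 268 > 0  ⇒  inside

inside=yes margin=10492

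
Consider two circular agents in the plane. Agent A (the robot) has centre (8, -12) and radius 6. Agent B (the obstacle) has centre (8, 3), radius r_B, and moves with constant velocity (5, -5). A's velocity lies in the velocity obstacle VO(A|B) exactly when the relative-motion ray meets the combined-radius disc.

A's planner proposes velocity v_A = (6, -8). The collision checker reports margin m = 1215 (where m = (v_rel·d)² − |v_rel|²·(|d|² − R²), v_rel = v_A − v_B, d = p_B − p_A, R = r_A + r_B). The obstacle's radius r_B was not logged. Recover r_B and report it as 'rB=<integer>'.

m = 1215
d = (0, 15);  v_rel = (1, -3),  |v_rel|² = 10
v_rel×d = (1)·(15) − (-3)·(0) = 15
since m = R²·10 − 15²:  R² = (225 + 1215) / 10 = 144
R = √144 = 12  ⇒  r_B = 12 − 6 = 6

rB=6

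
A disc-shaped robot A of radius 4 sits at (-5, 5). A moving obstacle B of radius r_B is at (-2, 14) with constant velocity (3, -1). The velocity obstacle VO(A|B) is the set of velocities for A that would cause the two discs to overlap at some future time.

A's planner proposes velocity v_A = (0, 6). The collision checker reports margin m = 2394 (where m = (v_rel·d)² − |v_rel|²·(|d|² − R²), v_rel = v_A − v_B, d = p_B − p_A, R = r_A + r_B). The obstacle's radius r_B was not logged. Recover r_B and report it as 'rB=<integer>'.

m = 2394
d = (3, 9);  v_rel = (-3, 7),  |v_rel|² = 58
v_rel×d = (-3)·(9) − (7)·(3) = -48
since m = R²·58 − (-48)²:  R² = (2304 + 2394) / 58 = 81
R = √81 = 9  ⇒  r_B = 9 − 4 = 5

rB=5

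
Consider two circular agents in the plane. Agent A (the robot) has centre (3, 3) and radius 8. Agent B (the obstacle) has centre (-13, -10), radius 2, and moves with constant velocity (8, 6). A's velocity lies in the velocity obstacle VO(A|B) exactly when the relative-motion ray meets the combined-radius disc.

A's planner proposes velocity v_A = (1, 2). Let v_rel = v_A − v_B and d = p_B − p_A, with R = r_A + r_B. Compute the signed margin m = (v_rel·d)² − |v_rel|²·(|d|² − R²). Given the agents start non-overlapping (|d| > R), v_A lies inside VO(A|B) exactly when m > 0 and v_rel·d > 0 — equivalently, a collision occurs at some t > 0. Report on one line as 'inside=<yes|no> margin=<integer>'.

d = (-16, -13),  |d|² = 425;  R = 8+2 = 10,  c = 425−10² = 325
v_rel = (-7, -4),  |v_rel|² = 65;  v_rel·d = (-7)·(-16) + (-4)·(-13) = 164
65·t² − 328·t + 325 = 0  ⇒  m = 164² − 65·325 = 5771
m = 5771 > 0,  v_rel·d = 164 > 0  ⇒  inside

inside=yes margin=5771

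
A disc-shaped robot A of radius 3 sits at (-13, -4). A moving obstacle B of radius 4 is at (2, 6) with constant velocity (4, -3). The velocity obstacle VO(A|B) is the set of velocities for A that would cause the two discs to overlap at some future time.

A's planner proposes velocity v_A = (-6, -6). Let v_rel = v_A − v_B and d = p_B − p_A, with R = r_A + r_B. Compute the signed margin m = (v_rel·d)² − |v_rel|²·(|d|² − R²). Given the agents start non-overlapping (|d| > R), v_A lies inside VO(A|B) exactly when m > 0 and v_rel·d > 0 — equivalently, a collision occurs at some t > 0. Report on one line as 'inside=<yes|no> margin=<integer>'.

d = (15, 10),  |d|² = 325;  R = 3+4 = 7,  c = 325−7² = 276
v_rel = (-10, -3),  |v_rel|² = 109;  v_rel·d = (-10)·(15) + (-3)·(10) = -180
109·t² + 360·t + 276 = 0  ⇒  m = (-180)² − 109·276 = 2316
m = 2316 > 0,  v_rel·d = -180 < 0  ⇒  outside

inside=no margin=2316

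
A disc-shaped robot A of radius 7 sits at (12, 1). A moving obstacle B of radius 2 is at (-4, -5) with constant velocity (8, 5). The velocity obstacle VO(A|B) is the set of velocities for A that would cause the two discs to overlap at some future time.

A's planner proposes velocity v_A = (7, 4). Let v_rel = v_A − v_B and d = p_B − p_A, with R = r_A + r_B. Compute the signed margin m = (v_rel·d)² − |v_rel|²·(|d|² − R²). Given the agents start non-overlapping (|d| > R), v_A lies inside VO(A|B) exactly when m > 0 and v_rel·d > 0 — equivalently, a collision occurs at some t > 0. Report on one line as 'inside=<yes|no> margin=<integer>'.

d = (-16, -6),  |d|² = 292;  R = 7+2 = 9,  c = 292−9² = 211
v_rel = (-1, -1),  |v_rel|² = 2;  v_rel·d = (-1)·(-16) + (-1)·(-6) = 22
2·t² − 44·t + 211 = 0  ⇒  m = 22² − 2·211 = 62
m = 62 > 0,  v_rel·d = 22 > 0  ⇒  inside

inside=yes margin=62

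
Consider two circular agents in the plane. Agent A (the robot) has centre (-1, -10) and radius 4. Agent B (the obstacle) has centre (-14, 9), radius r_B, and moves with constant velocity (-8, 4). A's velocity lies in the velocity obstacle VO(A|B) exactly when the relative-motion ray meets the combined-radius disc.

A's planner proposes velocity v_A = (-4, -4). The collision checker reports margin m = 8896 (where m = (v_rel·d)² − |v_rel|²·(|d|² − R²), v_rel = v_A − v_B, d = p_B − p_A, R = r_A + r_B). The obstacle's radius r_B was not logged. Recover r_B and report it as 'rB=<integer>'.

m = 8896
d = (-13, 19);  v_rel = (4, -8),  |v_rel|² = 80
v_rel×d = (4)·(19) − (-8)·(-13) = -28
since m = R²·80 − (-28)²:  R² = (784 + 8896) / 80 = 121
R = √121 = 11  ⇒  r_B = 11 − 4 = 7

rB=7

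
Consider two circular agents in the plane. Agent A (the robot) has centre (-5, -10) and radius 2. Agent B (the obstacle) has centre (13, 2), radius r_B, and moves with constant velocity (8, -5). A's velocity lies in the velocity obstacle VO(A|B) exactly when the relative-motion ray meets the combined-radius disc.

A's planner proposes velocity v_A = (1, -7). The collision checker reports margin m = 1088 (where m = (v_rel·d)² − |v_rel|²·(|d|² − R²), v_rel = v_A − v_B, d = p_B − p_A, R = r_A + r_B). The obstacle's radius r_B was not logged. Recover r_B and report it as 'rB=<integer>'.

m = 1088
d = (18, 12);  v_rel = (-7, -2),  |v_rel|² = 53
v_rel×d = (-7)·(12) − (-2)·(18) = -48
since m = R²·53 − (-48)²:  R² = (2304 + 1088) / 53 = 64
R = √64 = 8  ⇒  r_B = 8 − 2 = 6

rB=6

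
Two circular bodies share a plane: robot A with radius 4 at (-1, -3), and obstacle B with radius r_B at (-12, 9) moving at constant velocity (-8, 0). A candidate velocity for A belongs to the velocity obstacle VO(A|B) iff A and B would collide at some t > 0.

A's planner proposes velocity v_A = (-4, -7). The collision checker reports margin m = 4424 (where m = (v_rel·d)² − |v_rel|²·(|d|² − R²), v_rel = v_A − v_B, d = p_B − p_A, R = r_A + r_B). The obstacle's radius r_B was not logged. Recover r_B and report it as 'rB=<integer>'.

m = 4424
d = (-11, 12);  v_rel = (4, -7),  |v_rel|² = 65
v_rel×d = (4)·(12) − (-7)·(-11) = -29
since m = R²·65 − (-29)²:  R² = (841 + 4424) / 65 = 81
R = √81 = 9  ⇒  r_B = 9 − 4 = 5

rB=5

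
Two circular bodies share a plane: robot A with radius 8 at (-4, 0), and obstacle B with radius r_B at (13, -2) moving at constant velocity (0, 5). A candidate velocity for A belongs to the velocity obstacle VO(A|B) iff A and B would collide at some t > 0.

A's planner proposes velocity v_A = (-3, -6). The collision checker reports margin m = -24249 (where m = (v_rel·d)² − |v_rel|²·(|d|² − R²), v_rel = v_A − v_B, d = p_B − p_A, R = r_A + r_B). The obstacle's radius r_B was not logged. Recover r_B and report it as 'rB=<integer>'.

m = -24249
d = (17, -2);  v_rel = (-3, -11),  |v_rel|² = 130
v_rel×d = (-3)·(-2) − (-11)·(17) = 193
since m = R²·130 − 193²:  R² = (37249 + -24249) / 130 = 100
R = √100 = 10  ⇒  r_B = 10 − 8 = 2

rB=2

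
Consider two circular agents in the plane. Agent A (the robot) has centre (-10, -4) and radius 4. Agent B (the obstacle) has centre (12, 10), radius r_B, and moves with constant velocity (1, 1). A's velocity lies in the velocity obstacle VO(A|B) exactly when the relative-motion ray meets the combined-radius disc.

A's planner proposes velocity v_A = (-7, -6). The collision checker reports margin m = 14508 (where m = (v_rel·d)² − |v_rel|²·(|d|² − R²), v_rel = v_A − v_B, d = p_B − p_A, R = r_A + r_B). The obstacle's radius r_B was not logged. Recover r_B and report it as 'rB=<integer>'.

m = 14508
d = (22, 14);  v_rel = (-8, -7),  |v_rel|² = 113
v_rel×d = (-8)·(14) − (-7)·(22) = 42
since m = R²·113 − 42²:  R² = (1764 + 14508) / 113 = 144
R = √144 = 12  ⇒  r_B = 12 − 4 = 8

rB=8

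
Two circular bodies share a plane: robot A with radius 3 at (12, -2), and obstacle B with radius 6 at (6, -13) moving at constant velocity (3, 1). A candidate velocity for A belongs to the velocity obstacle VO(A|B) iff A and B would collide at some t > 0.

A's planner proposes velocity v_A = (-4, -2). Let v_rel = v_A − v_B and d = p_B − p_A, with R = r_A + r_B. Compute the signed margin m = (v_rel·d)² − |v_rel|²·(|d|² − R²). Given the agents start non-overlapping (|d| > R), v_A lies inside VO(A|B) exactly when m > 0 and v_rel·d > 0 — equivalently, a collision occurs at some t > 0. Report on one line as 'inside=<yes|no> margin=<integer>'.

d = (-6, -11),  |d|² = 157;  R = 3+6 = 9,  c = 157−9² = 76
v_rel = (-7, -3),  |v_rel|² = 58;  v_rel·d = (-7)·(-6) + (-3)·(-11) = 75
58·t² − 150·t + 76 = 0  ⇒  m = 75² − 58·76 = 1217
m = 1217 > 0,  v_rel·d = 75 > 0  ⇒  inside

inside=yes margin=1217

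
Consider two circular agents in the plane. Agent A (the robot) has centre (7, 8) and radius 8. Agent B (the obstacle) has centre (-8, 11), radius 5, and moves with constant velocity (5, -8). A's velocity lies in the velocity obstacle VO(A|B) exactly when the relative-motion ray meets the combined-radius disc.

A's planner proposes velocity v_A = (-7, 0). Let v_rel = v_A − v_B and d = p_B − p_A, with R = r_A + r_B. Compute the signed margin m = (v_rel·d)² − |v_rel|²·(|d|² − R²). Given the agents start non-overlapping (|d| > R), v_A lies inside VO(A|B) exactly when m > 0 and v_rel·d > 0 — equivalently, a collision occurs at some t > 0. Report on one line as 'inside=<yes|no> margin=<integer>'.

d = (-15, 3),  |d|² = 234;  R = 8+5 = 13,  c = 234−13² = 65
v_rel = (-12, 8),  |v_rel|² = 208;  v_rel·d = (-12)·(-15) + (8)·(3) = 204
208·t² − 408·t + 65 = 0  ⇒  m = 204² − 208·65 = 28096
m = 28096 > 0,  v_rel·d = 204 > 0  ⇒  inside

inside=yes margin=28096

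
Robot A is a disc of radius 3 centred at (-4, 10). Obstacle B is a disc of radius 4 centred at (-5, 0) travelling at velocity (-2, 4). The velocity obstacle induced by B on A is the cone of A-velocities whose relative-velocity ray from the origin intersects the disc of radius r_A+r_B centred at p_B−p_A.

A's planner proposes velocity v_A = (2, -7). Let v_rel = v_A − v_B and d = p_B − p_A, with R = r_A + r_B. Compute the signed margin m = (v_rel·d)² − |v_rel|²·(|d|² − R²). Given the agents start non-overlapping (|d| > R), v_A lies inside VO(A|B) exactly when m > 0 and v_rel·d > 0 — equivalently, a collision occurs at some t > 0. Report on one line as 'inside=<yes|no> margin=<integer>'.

d = (-1, -10),  |d|² = 101;  R = 3+4 = 7,  c = 101−7² = 52
v_rel = (4, -11),  |v_rel|² = 137;  v_rel·d = (4)·(-1) + (-11)·(-10) = 106
137·t² − 212·t + 52 = 0  ⇒  m = 106² − 137·52 = 4112
m = 4112 > 0,  v_rel·d = 106 > 0  ⇒  inside

inside=yes margin=4112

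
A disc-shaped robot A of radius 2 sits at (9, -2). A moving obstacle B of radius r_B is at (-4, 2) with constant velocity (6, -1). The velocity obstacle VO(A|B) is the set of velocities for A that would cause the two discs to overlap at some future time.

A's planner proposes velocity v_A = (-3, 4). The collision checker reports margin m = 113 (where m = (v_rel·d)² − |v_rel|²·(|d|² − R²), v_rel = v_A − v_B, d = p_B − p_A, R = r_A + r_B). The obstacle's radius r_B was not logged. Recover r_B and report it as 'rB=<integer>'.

m = 113
d = (-13, 4);  v_rel = (-9, 5),  |v_rel|² = 106
v_rel×d = (-9)·(4) − (5)·(-13) = 29
since m = R²·106 − 29²:  R² = (841 + 113) / 106 = 9
R = √9 = 3  ⇒  r_B = 3 − 2 = 1

rB=1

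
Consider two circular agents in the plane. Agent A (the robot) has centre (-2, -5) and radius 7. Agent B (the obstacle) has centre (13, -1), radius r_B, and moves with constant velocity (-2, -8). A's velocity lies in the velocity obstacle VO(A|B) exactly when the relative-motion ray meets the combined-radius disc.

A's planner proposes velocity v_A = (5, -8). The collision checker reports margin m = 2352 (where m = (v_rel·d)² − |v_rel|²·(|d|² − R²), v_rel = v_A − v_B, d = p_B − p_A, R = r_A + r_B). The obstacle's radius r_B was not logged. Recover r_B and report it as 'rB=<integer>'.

m = 2352
d = (15, 4);  v_rel = (7, 0),  |v_rel|² = 49
v_rel×d = (7)·(4) − (0)·(15) = 28
since m = R²·49 − 28²:  R² = (784 + 2352) / 49 = 64
R = √64 = 8  ⇒  r_B = 8 − 7 = 1

rB=1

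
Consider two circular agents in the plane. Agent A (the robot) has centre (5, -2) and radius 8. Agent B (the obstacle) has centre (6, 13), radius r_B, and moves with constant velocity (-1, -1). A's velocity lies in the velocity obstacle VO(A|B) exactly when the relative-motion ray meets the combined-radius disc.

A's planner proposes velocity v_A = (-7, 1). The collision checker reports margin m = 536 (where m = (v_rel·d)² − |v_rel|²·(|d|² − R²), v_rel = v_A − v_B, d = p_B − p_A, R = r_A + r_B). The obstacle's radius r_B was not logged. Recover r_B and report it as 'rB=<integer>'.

m = 536
d = (1, 15);  v_rel = (-6, 2),  |v_rel|² = 40
v_rel×d = (-6)·(15) − (2)·(1) = -92
since m = R²·40 − (-92)²:  R² = (8464 + 536) / 40 = 225
R = √225 = 15  ⇒  r_B = 15 − 8 = 7

rB=7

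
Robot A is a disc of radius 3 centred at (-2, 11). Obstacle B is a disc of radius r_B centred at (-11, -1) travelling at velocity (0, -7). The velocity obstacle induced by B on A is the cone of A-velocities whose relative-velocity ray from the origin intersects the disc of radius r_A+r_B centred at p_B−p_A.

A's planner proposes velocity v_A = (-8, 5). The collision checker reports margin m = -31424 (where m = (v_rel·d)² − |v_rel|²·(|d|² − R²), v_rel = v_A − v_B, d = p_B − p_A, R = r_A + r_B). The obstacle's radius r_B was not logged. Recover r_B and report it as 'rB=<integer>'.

m = -31424
d = (-9, -12);  v_rel = (-8, 12),  |v_rel|² = 208
v_rel×d = (-8)·(-12) − (12)·(-9) = 204
since m = R²·208 − 204²:  R² = (41616 + -31424) / 208 = 49
R = √49 = 7  ⇒  r_B = 7 − 3 = 4

rB=4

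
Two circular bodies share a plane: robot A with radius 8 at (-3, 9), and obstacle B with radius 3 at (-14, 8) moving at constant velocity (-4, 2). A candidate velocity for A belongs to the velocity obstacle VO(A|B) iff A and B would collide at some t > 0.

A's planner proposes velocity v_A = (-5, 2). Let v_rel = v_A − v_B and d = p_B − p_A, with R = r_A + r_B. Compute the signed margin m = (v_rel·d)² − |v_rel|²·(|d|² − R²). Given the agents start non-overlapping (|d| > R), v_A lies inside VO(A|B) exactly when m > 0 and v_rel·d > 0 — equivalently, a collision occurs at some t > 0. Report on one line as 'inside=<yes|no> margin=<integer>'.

d = (-11, -1),  |d|² = 122;  R = 8+3 = 11,  c = 122−11² = 1
v_rel = (-1, 0),  |v_rel|² = 1;  v_rel·d = (-1)·(-11) + (0)·(-1) = 11
1·t² − 22·t + 1 = 0  ⇒  m = 11² − 1·1 = 120
m = 120 > 0,  v_rel·d = 11 > 0  ⇒  inside

inside=yes margin=120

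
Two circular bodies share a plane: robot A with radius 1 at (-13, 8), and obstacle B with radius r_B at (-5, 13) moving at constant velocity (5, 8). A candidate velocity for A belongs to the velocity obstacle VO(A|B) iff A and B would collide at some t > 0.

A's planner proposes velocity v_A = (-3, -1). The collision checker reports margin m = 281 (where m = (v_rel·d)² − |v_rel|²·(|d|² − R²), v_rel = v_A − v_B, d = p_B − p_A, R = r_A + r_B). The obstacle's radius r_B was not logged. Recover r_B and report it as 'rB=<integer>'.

m = 281
d = (8, 5);  v_rel = (-8, -9),  |v_rel|² = 145
v_rel×d = (-8)·(5) − (-9)·(8) = 32
since m = R²·145 − 32²:  R² = (1024 + 281) / 145 = 9
R = √9 = 3  ⇒  r_B = 3 − 1 = 2

rB=2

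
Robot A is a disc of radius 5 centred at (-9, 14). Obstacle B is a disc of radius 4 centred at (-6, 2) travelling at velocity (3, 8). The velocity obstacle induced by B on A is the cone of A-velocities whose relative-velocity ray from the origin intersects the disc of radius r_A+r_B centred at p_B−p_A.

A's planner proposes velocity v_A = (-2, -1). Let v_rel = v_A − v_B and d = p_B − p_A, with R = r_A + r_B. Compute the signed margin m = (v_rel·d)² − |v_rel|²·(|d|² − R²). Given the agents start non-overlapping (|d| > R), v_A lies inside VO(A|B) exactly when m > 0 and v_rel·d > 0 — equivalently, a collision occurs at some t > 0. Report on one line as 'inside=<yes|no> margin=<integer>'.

d = (3, -12),  |d|² = 153;  R = 5+4 = 9,  c = 153−9² = 72
v_rel = (-5, -9),  |v_rel|² = 106;  v_rel·d = (-5)·(3) + (-9)·(-12) = 93
106·t² − 186·t + 72 = 0  ⇒  m = 93² − 106·72 = 1017
m = 1017 > 0,  v_rel·d = 93 > 0  ⇒  inside

inside=yes margin=1017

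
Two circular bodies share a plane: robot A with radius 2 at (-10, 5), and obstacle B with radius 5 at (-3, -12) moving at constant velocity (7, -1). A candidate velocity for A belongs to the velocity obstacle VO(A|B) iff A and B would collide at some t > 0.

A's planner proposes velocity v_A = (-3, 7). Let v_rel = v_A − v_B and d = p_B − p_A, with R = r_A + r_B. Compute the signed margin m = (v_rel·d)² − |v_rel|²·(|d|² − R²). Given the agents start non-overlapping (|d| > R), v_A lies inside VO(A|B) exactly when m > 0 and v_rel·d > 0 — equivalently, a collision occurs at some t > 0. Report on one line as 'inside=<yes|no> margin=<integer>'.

d = (7, -17),  |d|² = 338;  R = 2+5 = 7,  c = 338−7² = 289
v_rel = (-10, 8),  |v_rel|² = 164;  v_rel·d = (-10)·(7) + (8)·(-17) = -206
164·t² + 412·t + 289 = 0  ⇒  m = (-206)² − 164·289 = -4960
m = -4960 < 0,  v_rel·d = -206 < 0  ⇒  outside

inside=no margin=-4960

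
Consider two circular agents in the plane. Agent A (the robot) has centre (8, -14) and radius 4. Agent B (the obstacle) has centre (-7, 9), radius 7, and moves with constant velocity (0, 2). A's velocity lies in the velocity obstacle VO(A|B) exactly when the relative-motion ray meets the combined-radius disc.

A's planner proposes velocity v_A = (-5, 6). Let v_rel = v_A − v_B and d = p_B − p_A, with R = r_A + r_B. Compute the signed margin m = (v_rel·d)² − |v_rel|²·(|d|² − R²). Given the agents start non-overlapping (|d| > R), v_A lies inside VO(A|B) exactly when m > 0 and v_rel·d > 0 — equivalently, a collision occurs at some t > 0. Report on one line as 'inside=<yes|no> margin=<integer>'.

d = (-15, 23),  |d|² = 754;  R = 4+7 = 11,  c = 754−11² = 633
v_rel = (-5, 4),  |v_rel|² = 41;  v_rel·d = (-5)·(-15) + (4)·(23) = 167
41·t² − 334·t + 633 = 0  ⇒  m = 167² − 41·633 = 1936
m = 1936 > 0,  v_rel·d = 167 > 0  ⇒  inside

inside=yes margin=1936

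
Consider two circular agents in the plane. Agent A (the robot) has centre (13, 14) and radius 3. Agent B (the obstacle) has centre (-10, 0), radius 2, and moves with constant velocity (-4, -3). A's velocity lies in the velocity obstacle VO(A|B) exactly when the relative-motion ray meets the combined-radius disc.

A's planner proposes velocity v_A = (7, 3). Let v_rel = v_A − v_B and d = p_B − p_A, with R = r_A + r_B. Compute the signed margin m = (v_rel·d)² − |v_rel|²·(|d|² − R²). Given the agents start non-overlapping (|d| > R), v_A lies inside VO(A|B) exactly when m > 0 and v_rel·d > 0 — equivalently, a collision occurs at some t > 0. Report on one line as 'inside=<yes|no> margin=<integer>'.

d = (-23, -14),  |d|² = 725;  R = 3+2 = 5,  c = 725−5² = 700
v_rel = (11, 6),  |v_rel|² = 157;  v_rel·d = (11)·(-23) + (6)·(-14) = -337
157·t² + 674·t + 700 = 0  ⇒  m = (-337)² − 157·700 = 3669
m = 3669 > 0,  v_rel·d = -337 < 0  ⇒  outside

inside=no margin=3669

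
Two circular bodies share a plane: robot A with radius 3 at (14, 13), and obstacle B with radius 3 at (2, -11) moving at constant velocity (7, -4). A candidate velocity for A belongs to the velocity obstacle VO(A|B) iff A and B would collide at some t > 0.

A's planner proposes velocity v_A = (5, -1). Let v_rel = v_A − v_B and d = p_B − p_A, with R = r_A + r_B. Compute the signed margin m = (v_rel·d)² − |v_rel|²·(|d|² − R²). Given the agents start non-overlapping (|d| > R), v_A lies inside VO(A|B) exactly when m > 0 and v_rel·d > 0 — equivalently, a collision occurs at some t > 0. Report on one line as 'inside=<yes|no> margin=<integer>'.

d = (-12, -24),  |d|² = 720;  R = 3+3 = 6,  c = 720−6² = 684
v_rel = (-2, 3),  |v_rel|² = 13;  v_rel·d = (-2)·(-12) + (3)·(-24) = -48
13·t² + 96·t + 684 = 0  ⇒  m = (-48)² − 13·684 = -6588
m = -6588 < 0,  v_rel·d = -48 < 0  ⇒  outside

inside=no margin=-6588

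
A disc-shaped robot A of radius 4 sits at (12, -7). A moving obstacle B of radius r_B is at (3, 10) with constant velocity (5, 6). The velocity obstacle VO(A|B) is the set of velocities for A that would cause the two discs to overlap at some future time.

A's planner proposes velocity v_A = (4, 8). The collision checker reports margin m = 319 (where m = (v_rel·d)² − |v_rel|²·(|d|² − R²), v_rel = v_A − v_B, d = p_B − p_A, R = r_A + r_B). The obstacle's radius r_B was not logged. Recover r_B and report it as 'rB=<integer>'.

m = 319
d = (-9, 17);  v_rel = (-1, 2),  |v_rel|² = 5
v_rel×d = (-1)·(17) − (2)·(-9) = 1
since m = R²·5 − 1²:  R² = (1 + 319) / 5 = 64
R = √64 = 8  ⇒  r_B = 8 − 4 = 4

rB=4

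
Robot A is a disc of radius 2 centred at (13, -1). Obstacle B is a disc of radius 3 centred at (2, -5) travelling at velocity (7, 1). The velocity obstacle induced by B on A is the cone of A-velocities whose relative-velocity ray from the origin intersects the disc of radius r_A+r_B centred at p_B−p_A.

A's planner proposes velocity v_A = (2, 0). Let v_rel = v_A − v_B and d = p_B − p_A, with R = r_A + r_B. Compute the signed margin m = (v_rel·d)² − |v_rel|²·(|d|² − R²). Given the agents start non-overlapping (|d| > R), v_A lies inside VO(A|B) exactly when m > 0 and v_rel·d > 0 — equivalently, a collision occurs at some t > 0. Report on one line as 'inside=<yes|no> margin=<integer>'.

d = (-11, -4),  |d|² = 137;  R = 2+3 = 5,  c = 137−5² = 112
v_rel = (-5, -1),  |v_rel|² = 26;  v_rel·d = (-5)·(-11) + (-1)·(-4) = 59
26·t² − 118·t + 112 = 0  ⇒  m = 59² − 26·112 = 569
m = 569 > 0,  v_rel·d = 59 > 0  ⇒  inside

inside=yes margin=569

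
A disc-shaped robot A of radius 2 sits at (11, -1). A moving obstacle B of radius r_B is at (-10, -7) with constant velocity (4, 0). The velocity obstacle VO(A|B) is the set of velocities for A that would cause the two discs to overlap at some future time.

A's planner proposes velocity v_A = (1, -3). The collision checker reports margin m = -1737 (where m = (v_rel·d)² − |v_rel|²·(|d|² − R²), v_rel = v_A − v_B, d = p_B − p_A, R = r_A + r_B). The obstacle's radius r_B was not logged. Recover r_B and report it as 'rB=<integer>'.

m = -1737
d = (-21, -6);  v_rel = (-3, -3),  |v_rel|² = 18
v_rel×d = (-3)·(-6) − (-3)·(-21) = -45
since m = R²·18 − (-45)²:  R² = (2025 + -1737) / 18 = 16
R = √16 = 4  ⇒  r_B = 4 − 2 = 2

rB=2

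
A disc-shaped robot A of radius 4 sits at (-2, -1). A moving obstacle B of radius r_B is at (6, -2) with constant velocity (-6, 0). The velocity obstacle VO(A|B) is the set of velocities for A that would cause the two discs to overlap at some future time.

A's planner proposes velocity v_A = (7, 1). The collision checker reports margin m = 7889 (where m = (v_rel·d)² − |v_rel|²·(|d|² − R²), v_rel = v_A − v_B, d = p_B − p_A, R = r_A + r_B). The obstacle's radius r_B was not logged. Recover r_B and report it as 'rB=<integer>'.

m = 7889
d = (8, -1);  v_rel = (13, 1),  |v_rel|² = 170
v_rel×d = (13)·(-1) − (1)·(8) = -21
since m = R²·170 − (-21)²:  R² = (441 + 7889) / 170 = 49
R = √49 = 7  ⇒  r_B = 7 − 4 = 3

rB=3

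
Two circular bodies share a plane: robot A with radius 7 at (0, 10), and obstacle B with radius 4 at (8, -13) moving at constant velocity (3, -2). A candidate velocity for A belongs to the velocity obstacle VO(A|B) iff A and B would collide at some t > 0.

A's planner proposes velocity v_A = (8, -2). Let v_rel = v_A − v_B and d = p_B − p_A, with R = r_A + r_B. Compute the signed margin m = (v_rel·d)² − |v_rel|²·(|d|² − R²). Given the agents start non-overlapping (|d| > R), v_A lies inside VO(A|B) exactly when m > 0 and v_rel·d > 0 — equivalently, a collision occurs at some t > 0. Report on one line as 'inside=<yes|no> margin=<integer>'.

d = (8, -23),  |d|² = 593;  R = 7+4 = 11,  c = 593−11² = 472
v_rel = (5, 0),  |v_rel|² = 25;  v_rel·d = (5)·(8) + (0)·(-23) = 40
25·t² − 80·t + 472 = 0  ⇒  m = 40² − 25·472 = -10200
m = -10200 < 0,  v_rel·d = 40 > 0  ⇒  outside

inside=no margin=-10200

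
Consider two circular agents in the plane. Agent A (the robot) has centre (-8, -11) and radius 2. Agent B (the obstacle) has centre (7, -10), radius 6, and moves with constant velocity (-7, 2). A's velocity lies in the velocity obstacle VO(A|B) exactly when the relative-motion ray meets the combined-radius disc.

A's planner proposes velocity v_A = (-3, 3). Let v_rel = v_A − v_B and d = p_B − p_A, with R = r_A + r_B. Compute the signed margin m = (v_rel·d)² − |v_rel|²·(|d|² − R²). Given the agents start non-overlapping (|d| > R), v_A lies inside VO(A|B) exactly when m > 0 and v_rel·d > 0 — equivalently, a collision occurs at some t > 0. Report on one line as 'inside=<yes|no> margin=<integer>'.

d = (15, 1),  |d|² = 226;  R = 2+6 = 8,  c = 226−8² = 162
v_rel = (4, 1),  |v_rel|² = 17;  v_rel·d = (4)·(15) + (1)·(1) = 61
17·t² − 122·t + 162 = 0  ⇒  m = 61² − 17·162 = 967
m = 967 > 0,  v_rel·d = 61 > 0  ⇒  inside

inside=yes margin=967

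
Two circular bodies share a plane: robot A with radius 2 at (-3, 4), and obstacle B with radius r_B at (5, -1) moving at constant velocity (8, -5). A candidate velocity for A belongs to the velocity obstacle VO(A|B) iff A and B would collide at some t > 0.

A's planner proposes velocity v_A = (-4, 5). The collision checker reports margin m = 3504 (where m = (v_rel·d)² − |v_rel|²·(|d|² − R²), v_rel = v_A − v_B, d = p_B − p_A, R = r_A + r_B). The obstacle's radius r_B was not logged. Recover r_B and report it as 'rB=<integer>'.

m = 3504
d = (8, -5);  v_rel = (-12, 10),  |v_rel|² = 244
v_rel×d = (-12)·(-5) − (10)·(8) = -20
since m = R²·244 − (-20)²:  R² = (400 + 3504) / 244 = 16
R = √16 = 4  ⇒  r_B = 4 − 2 = 2

rB=2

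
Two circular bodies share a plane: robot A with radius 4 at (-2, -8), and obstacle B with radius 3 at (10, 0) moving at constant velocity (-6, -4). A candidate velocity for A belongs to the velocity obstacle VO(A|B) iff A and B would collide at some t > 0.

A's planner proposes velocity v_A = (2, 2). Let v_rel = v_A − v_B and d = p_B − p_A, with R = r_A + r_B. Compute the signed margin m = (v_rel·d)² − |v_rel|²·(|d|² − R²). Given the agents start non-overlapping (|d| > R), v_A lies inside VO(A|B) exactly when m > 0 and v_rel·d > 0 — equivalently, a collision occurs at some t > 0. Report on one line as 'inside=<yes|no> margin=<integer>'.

d = (12, 8),  |d|² = 208;  R = 4+3 = 7,  c = 208−7² = 159
v_rel = (8, 6),  |v_rel|² = 100;  v_rel·d = (8)·(12) + (6)·(8) = 144
100·t² − 288·t + 159 = 0  ⇒  m = 144² − 100·159 = 4836
m = 4836 > 0,  v_rel·d = 144 > 0  ⇒  inside

inside=yes margin=4836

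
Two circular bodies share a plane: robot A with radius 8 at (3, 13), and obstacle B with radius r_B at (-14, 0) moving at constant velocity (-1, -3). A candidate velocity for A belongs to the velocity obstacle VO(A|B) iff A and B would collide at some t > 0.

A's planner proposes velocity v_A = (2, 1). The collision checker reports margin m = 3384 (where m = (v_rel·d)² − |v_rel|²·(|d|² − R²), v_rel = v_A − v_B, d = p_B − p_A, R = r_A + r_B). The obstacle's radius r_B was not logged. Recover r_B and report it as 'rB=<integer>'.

m = 3384
d = (-17, -13);  v_rel = (3, 4),  |v_rel|² = 25
v_rel×d = (3)·(-13) − (4)·(-17) = 29
since m = R²·25 − 29²:  R² = (841 + 3384) / 25 = 169
R = √169 = 13  ⇒  r_B = 13 − 8 = 5

rB=5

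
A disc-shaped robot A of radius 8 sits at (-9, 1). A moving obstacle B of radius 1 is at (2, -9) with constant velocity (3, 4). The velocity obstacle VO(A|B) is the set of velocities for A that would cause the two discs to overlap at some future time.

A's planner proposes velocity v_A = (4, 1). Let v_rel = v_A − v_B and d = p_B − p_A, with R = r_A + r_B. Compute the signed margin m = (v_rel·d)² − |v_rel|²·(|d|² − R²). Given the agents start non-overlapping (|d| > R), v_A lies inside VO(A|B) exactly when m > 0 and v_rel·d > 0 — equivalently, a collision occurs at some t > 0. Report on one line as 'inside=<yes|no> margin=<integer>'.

d = (11, -10),  |d|² = 221;  R = 8+1 = 9,  c = 221−9² = 140
v_rel = (1, -3),  |v_rel|² = 10;  v_rel·d = (1)·(11) + (-3)·(-10) = 41
10·t² − 82·t + 140 = 0  ⇒  m = 41² − 10·140 = 281
m = 281 > 0,  v_rel·d = 41 > 0  ⇒  inside

inside=yes margin=281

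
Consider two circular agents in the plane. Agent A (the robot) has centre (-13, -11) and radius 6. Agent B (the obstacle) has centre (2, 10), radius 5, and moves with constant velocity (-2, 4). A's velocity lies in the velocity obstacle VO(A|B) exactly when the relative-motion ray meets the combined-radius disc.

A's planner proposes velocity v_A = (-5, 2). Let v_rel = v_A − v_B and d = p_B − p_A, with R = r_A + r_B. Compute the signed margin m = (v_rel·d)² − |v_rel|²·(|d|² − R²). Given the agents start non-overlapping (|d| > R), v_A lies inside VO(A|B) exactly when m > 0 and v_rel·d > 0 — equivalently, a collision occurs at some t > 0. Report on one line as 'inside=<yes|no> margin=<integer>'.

d = (15, 21),  |d|² = 666;  R = 6+5 = 11,  c = 666−11² = 545
v_rel = (-3, -2),  |v_rel|² = 13;  v_rel·d = (-3)·(15) + (-2)·(21) = -87
13·t² + 174·t + 545 = 0  ⇒  m = (-87)² − 13·545 = 484
m = 484 > 0,  v_rel·d = -87 < 0  ⇒  outside

inside=no margin=484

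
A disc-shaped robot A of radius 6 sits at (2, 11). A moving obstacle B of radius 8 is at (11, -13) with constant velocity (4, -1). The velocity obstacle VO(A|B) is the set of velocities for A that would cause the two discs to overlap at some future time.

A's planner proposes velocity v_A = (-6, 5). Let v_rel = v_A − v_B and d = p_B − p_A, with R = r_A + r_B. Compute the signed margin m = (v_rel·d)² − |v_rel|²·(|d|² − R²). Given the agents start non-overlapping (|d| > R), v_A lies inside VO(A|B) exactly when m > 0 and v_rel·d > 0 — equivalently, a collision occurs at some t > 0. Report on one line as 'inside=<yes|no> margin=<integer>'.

d = (9, -24),  |d|² = 657;  R = 6+8 = 14,  c = 657−14² = 461
v_rel = (-10, 6),  |v_rel|² = 136;  v_rel·d = (-10)·(9) + (6)·(-24) = -234
136·t² + 468·t + 461 = 0  ⇒  m = (-234)² − 136·461 = -7940
m = -7940 < 0,  v_rel·d = -234 < 0  ⇒  outside

inside=no margin=-7940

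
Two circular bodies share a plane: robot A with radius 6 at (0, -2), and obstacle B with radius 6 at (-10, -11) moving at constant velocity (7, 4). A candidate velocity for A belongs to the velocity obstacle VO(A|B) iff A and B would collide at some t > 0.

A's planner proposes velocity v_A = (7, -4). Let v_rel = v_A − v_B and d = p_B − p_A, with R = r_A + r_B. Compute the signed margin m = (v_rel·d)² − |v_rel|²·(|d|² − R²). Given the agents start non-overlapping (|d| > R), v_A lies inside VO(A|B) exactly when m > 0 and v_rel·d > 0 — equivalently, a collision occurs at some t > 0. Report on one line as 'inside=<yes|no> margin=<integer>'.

d = (-10, -9),  |d|² = 181;  R = 6+6 = 12,  c = 181−12² = 37
v_rel = (0, -8),  |v_rel|² = 64;  v_rel·d = (0)·(-10) + (-8)·(-9) = 72
64·t² − 144·t + 37 = 0  ⇒  m = 72² − 64·37 = 2816
m = 2816 > 0,  v_rel·d = 72 > 0  ⇒  inside

inside=yes margin=2816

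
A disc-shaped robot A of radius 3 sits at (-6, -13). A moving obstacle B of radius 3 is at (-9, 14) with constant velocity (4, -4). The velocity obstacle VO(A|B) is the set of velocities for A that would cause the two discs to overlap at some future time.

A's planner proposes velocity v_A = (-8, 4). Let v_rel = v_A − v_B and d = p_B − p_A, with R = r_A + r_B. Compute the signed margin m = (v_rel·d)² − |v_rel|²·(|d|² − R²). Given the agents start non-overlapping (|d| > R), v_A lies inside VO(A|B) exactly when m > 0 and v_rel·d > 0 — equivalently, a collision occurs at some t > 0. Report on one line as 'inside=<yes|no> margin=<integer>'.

d = (-3, 27),  |d|² = 738;  R = 3+3 = 6,  c = 738−6² = 702
v_rel = (-12, 8),  |v_rel|² = 208;  v_rel·d = (-12)·(-3) + (8)·(27) = 252
208·t² − 504·t + 702 = 0  ⇒  m = 252² − 208·702 = -82512
m = -82512 < 0,  v_rel·d = 252 > 0  ⇒  outside

inside=no margin=-82512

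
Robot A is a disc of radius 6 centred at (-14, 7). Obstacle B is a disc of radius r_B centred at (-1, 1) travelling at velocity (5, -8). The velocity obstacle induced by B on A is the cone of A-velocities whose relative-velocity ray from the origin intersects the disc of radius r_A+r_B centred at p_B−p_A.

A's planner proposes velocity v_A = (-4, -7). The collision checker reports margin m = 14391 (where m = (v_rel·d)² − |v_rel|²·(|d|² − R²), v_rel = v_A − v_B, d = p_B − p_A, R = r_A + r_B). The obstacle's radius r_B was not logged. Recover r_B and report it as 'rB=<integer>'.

m = 14391
d = (13, -6);  v_rel = (-9, 1),  |v_rel|² = 82
v_rel×d = (-9)·(-6) − (1)·(13) = 41
since m = R²·82 − 41²:  R² = (1681 + 14391) / 82 = 196
R = √196 = 14  ⇒  r_B = 14 − 6 = 8

rB=8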